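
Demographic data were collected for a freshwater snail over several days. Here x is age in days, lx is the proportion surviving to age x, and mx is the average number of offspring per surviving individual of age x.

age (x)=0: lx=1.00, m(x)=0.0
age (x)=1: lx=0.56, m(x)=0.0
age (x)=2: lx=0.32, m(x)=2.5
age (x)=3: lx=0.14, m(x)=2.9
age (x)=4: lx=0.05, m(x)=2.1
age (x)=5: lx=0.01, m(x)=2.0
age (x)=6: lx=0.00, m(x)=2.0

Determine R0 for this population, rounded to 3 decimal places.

lx·mx by age: 0, 0, 0.8, 0.406, 0.105, 0.02, 0
R0 = Σ lx·mx = 1.331 → 1.331

1.331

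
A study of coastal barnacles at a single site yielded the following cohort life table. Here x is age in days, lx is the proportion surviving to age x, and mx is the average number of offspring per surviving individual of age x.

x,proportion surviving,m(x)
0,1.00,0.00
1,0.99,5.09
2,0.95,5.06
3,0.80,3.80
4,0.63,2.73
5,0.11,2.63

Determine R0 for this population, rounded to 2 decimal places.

14.90

lx·mx by age: 0, 5.0391, 4.807, 3.04, 1.7199, 0.2893
R0 = Σ lx·mx = 14.8953 → 14.90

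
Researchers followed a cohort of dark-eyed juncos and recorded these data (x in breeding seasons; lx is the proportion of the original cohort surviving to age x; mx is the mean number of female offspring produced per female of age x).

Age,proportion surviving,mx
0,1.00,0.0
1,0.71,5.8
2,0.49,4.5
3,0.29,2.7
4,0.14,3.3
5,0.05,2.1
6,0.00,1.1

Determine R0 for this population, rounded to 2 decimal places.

lx·mx by age: 0, 4.118, 2.205, 0.783, 0.462, 0.105, 0
R0 = Σ lx·mx = 7.673 → 7.67

7.67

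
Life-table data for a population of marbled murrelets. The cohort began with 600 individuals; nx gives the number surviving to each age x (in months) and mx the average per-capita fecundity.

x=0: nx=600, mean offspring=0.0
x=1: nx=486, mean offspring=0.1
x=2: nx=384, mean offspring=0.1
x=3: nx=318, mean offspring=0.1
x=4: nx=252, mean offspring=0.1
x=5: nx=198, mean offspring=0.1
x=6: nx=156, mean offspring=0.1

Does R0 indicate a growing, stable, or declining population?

lx = nx/n0 = nx/600: 1, 0.81, 0.64, 0.53, 0.42, 0.33, 0.26
R0 = Σ lx·mx = 0 + 0.081 + 0.064 + 0.053 + 0.042 + 0.033 + 0.026 = 0.299
R0 < 1, so the population is declining.

declining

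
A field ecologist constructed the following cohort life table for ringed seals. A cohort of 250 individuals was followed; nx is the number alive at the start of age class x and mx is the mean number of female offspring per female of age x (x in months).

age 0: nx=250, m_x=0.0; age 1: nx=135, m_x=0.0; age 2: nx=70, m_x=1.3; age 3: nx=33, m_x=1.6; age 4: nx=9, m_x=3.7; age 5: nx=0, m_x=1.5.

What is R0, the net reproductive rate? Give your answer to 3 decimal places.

lx = nx/n0 = nx/250: 1, 0.54, 0.28, 0.132, 0.036, 0
lx·mx by age: 0, 0, 0.364, 0.2112, 0.1332, 0
R0 = Σ lx·mx = 0.7084 → 0.708

0.708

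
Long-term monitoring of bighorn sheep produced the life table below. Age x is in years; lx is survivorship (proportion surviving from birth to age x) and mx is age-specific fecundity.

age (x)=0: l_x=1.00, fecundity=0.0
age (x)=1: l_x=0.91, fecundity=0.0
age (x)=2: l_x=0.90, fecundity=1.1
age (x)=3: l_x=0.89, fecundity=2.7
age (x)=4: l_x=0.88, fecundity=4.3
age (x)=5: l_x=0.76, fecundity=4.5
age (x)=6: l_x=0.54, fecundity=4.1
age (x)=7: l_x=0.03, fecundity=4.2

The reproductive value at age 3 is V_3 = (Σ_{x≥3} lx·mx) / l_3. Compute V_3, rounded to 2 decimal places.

lx·mx for x ≥ 3: 2.403, 3.784, 3.42, 2.214, 0.126 → sum = 11.947
V_3 = 11.947 / l_3 = 11.947 / 0.89 = 13.423596… → 13.42

13.42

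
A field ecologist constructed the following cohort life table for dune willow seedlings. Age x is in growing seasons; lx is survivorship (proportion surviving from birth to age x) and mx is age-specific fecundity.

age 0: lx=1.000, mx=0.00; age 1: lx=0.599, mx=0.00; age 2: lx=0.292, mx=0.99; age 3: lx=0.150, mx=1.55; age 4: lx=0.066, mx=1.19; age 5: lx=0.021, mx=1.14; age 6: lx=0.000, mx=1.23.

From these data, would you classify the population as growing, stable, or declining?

declining

R0 = Σ lx·mx = 0 + 0 + 0.28908 + 0.2325 + 0.07854 + 0.02394 + 0 = 0.62406
R0 < 1, so the population is declining.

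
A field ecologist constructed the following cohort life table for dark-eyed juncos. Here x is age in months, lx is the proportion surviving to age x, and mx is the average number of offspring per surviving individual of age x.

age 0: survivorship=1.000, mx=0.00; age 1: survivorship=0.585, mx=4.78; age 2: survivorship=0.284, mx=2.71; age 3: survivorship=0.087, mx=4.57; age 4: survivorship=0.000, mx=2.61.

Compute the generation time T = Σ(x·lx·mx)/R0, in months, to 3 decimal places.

1.395

lx·mx: 0, 2.7963, 0.76964, 0.39759, 0 → R0 = 3.96353
x·lx·mx: 0, 2.7963, 1.53928, 1.19277, 0 → Σ = 5.52835
T = 5.52835 / 3.96353 = 1.394805… → 1.395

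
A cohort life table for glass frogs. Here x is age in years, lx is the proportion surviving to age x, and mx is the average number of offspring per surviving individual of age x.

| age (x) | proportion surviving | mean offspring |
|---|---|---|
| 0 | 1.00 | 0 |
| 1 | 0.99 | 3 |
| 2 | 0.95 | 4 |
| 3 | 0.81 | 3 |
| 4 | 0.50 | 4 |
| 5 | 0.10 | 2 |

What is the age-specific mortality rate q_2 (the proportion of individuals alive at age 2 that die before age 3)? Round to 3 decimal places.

q_2 = (l_2 − l_3) / l_2 = (0.95 − 0.81) / 0.95
     = 0.14 / 0.95 = 0.147368… → 0.147

0.147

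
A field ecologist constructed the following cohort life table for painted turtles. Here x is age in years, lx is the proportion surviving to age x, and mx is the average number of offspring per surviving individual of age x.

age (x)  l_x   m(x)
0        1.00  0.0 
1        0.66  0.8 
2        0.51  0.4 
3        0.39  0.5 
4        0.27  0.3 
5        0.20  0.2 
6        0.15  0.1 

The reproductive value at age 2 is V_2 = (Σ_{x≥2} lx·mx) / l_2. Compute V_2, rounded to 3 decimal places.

lx·mx for x ≥ 2: 0.204, 0.195, 0.081, 0.04, 0.015 → sum = 0.535
V_2 = 0.535 / l_2 = 0.535 / 0.51 = 1.04902… → 1.049

1.049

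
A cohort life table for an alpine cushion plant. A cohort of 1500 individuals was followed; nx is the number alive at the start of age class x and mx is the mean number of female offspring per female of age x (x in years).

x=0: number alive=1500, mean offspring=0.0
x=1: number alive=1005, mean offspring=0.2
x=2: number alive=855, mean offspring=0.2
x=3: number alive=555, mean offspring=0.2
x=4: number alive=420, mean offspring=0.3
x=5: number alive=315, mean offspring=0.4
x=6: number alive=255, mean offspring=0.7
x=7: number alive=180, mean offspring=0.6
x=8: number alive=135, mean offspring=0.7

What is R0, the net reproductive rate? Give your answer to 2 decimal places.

lx = nx/n0 = nx/1500: 1, 0.67, 0.57, 0.37, 0.28, 0.21, 0.17, 0.12, 0.09
lx·mx by age: 0, 0.134, 0.114, 0.074, 0.084, 0.084, 0.119, 0.072, 0.063
R0 = Σ lx·mx = 0.744 → 0.74

0.74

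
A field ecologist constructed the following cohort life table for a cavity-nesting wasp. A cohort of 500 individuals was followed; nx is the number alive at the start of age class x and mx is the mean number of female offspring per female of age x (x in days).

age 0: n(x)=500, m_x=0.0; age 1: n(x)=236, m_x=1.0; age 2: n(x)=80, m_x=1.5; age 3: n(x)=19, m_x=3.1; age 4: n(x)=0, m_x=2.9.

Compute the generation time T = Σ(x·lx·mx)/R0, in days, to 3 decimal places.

lx = nx/n0 = nx/500: 1, 0.472, 0.16, 0.038, 0
lx·mx: 0, 0.472, 0.24, 0.1178, 0 → R0 = 0.8298
x·lx·mx: 0, 0.472, 0.48, 0.3534, 0 → Σ = 1.3054
T = 1.3054 / 0.8298 = 1.57315… → 1.573

1.573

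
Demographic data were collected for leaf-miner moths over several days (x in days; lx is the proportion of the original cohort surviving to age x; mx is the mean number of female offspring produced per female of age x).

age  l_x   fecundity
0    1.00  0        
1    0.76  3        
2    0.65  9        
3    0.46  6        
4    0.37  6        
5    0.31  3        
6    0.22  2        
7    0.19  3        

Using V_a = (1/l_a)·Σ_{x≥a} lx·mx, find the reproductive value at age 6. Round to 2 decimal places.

4.59

lx·mx for x ≥ 6: 0.44, 0.57 → sum = 1.01
V_6 = 1.01 / l_6 = 1.01 / 0.22 = 4.590909… → 4.59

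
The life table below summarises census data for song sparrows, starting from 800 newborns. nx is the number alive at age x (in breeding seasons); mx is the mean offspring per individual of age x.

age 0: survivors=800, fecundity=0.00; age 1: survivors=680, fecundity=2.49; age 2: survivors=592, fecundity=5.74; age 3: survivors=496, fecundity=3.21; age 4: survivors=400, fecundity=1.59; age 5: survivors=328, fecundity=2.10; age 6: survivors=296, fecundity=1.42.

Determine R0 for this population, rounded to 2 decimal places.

lx = nx/n0 = nx/800: 1, 0.85, 0.74, 0.62, 0.5, 0.41, 0.37
lx·mx by age: 0, 2.1165, 4.2476, 1.9902, 0.795, 0.861, 0.5254
R0 = Σ lx·mx = 10.5357 → 10.54

10.54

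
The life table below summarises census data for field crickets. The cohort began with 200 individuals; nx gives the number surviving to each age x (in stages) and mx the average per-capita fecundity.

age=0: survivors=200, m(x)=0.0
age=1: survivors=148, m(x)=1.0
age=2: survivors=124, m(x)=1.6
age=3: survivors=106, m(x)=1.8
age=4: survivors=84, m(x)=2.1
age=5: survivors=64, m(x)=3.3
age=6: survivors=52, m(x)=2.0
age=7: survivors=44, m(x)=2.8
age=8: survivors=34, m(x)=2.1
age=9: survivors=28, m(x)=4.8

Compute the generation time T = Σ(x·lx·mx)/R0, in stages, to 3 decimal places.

lx = nx/n0 = nx/200: 1, 0.74, 0.62, 0.53, 0.42, 0.32, 0.26, 0.22, 0.17, 0.14
lx·mx: 0, 0.74, 0.992, 0.954, 0.882, 1.056, 0.52, 0.616, 0.357, 0.672 → R0 = 6.789
x·lx·mx: 0, 0.74, 1.984, 2.862, 3.528, 5.28, 3.12, 4.312, 2.856, 6.048 → Σ = 30.73
T = 30.73 / 6.789 = 4.52644… → 4.526

4.526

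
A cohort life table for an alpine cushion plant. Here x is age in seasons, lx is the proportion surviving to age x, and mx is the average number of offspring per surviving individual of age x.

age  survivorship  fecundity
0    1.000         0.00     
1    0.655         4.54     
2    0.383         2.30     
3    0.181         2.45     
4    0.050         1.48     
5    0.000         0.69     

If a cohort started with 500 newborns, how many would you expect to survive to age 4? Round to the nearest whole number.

25

Expected survivors = N0 · l_4 = 500 × 0.050 = 25 → 25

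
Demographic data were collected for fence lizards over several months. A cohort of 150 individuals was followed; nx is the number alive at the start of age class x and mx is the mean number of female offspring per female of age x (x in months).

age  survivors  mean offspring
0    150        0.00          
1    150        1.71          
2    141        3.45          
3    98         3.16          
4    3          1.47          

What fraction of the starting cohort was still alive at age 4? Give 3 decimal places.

0.020

l_4 = n_4/n_0 = 3/150 = 0.02 → 0.020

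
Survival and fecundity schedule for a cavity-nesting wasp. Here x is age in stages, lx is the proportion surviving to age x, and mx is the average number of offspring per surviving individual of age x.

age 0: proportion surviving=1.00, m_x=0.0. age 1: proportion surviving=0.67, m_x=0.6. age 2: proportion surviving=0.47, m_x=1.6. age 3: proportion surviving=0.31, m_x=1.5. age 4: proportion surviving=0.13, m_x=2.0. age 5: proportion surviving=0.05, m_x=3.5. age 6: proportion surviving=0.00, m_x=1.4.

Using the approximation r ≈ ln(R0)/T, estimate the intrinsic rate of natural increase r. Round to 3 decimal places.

R0 = Σ lx·mx = 0 + 0.402 + 0.752 + 0.465 + 0.26 + 0.175 + 0 = 2.054
Σ x·lx·mx = 5.216; T = 5.216/2.054 = 2.53944…
r ≈ ln(R0)/T = ln(2.054)/2.53944… = 0.28344… → 0.283

0.283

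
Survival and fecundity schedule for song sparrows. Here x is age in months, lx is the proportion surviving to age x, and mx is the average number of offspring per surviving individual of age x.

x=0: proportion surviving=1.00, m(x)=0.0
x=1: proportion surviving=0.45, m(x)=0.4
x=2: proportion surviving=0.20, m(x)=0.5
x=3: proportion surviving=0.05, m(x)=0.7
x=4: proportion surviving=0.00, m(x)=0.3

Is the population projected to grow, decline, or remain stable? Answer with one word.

declining

R0 = Σ lx·mx = 0 + 0.18 + 0.1 + 0.035 + 0 = 0.315
R0 < 1, so the population is declining.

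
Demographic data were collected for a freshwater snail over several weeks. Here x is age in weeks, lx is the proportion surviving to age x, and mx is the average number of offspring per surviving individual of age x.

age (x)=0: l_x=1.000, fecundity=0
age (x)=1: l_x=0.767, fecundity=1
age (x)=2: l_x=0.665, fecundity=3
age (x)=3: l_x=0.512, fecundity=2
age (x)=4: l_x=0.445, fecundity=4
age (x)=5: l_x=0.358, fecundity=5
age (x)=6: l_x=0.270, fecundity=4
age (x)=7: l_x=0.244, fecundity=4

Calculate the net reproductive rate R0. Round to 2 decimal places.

9.41

lx·mx by age: 0, 0.767, 1.995, 1.024, 1.78, 1.79, 1.08, 0.976
R0 = Σ lx·mx = 9.412 → 9.41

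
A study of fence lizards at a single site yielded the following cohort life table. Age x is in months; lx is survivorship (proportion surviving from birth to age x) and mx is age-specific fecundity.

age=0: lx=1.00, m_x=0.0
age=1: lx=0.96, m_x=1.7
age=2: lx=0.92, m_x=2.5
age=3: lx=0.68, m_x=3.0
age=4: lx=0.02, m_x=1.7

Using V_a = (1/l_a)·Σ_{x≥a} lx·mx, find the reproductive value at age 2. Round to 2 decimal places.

lx·mx for x ≥ 2: 2.3, 2.04, 0.034 → sum = 4.374
V_2 = 4.374 / l_2 = 4.374 / 0.92 = 4.754348… → 4.75

4.75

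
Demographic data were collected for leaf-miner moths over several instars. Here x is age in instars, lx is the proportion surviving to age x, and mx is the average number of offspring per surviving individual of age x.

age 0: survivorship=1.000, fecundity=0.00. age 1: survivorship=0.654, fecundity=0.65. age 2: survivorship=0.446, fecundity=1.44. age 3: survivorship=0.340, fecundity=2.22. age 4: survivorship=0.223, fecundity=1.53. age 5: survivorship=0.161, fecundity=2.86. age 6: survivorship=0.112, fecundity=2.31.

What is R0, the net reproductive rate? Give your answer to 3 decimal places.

2.883

lx·mx by age: 0, 0.4251, 0.64224, 0.7548, 0.34119, 0.46046, 0.25872
R0 = Σ lx·mx = 2.88251 → 2.883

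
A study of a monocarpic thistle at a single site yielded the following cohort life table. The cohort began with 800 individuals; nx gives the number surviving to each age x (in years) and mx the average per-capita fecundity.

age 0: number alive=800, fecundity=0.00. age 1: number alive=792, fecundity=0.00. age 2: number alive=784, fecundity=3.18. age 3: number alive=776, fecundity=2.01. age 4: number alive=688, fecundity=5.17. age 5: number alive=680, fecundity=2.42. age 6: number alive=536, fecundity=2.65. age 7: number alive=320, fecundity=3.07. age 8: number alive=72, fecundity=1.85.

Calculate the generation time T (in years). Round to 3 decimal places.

lx = nx/n0 = nx/800: 1, 0.99, 0.98, 0.97, 0.86, 0.85, 0.67, 0.4, 0.09
lx·mx: 0, 0, 3.1164, 1.9497, 4.4462, 2.057, 1.7755, 1.228, 0.1665 → R0 = 14.7393
x·lx·mx: 0, 0, 6.2328, 5.8491, 17.7848, 10.285, 10.653, 8.596, 1.332 → Σ = 60.7327
T = 60.7327 / 14.7393 = 4.12046… → 4.120

4.120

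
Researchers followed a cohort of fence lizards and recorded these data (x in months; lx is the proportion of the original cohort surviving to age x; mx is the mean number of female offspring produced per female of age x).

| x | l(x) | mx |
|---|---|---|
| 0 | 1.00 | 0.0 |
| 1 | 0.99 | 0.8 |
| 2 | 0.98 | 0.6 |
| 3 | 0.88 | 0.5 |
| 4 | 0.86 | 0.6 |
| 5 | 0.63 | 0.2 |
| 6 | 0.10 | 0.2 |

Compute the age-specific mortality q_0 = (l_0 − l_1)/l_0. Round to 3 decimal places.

q_0 = (l_0 − l_1) / l_0 = (1 − 0.99) / 1
     = 0.01 / 1 = 0.01 → 0.010

0.010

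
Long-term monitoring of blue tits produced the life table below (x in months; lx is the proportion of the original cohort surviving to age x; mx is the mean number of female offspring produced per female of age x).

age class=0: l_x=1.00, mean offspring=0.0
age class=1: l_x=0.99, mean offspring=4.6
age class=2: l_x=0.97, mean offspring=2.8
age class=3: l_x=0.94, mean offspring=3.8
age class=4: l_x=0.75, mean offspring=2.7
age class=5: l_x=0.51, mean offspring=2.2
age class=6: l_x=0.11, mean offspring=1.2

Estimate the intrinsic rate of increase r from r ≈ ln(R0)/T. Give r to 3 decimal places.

R0 = Σ lx·mx = 0 + 4.554 + 2.716 + 3.572 + 2.025 + 1.122 + 0.132 = 14.121
Σ x·lx·mx = 35.204; T = 35.204/14.121 = 2.49302…
r ≈ ln(R0)/T = ln(14.121)/2.49302… = 1.06203… → 1.062

1.062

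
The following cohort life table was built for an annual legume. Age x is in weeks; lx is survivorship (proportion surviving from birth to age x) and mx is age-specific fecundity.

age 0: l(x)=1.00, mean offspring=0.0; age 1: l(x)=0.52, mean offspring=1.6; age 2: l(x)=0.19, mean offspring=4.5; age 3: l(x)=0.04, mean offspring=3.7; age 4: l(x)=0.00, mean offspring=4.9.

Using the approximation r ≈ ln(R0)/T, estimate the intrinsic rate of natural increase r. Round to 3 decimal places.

0.373

R0 = Σ lx·mx = 0 + 0.832 + 0.855 + 0.148 + 0 = 1.835
Σ x·lx·mx = 2.986; T = 2.986/1.835 = 1.62725…
r ≈ ln(R0)/T = ln(1.835)/1.62725… = 0.37305… → 0.373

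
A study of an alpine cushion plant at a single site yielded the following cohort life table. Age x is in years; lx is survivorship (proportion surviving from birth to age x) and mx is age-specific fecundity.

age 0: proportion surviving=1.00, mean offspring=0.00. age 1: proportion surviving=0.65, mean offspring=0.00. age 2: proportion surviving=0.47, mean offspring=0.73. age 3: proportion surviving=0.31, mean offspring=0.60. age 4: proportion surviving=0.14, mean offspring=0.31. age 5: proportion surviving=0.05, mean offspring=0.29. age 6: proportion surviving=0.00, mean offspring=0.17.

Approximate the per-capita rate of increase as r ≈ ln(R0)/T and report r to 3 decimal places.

R0 = Σ lx·mx = 0 + 0 + 0.3431 + 0.186 + 0.0434 + 0.0145 + 0 = 0.587
Σ x·lx·mx = 1.4903; T = 1.4903/0.587 = 2.53884…
r ≈ ln(R0)/T = ln(0.587)/2.53884… = -0.20983… → -0.210

-0.210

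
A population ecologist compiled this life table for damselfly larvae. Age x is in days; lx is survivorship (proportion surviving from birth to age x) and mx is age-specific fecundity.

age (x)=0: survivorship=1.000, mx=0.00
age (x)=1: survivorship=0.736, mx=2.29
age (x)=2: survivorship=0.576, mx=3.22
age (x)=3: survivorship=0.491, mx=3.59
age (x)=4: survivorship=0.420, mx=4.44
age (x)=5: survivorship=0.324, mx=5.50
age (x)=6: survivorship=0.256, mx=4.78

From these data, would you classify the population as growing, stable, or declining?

growing

R0 = Σ lx·mx = 0 + 1.68544 + 1.85472 + 1.76269 + 1.8648 + 1.782 + 1.22368 = 10.17333
R0 > 1, so the population is growing.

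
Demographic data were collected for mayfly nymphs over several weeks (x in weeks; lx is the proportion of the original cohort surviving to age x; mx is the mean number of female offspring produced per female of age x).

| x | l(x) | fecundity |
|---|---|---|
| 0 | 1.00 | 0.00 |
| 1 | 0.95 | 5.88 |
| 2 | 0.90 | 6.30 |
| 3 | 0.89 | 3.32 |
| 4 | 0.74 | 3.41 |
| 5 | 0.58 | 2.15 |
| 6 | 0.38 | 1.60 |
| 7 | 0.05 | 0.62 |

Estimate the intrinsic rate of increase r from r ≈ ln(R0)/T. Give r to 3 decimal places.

1.184

R0 = Σ lx·mx = 0 + 5.586 + 5.67 + 2.9548 + 2.5234 + 1.247 + 0.608 + 0.031 = 18.6202
Σ x·lx·mx = 45.984; T = 45.984/18.6202 = 2.46958…
r ≈ ln(R0)/T = ln(18.6202)/2.46958… = 1.18411… → 1.184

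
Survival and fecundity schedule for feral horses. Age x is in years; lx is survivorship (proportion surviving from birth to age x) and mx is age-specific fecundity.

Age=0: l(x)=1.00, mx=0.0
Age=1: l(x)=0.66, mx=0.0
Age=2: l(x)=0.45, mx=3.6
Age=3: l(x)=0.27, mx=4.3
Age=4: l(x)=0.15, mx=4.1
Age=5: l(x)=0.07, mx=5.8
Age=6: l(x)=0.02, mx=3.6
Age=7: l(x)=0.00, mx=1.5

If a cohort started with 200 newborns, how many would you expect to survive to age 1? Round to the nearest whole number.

Expected survivors = N0 · l_1 = 200 × 0.66 = 132 → 132

132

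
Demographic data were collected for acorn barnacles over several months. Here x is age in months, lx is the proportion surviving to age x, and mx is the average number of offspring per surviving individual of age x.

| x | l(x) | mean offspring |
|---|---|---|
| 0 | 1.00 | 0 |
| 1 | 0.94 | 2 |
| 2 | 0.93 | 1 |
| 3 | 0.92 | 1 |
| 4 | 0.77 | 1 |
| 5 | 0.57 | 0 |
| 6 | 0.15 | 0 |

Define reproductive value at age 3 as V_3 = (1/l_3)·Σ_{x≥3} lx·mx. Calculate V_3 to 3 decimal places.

lx·mx for x ≥ 3: 0.92, 0.77, 0, 0 → sum = 1.69
V_3 = 1.69 / l_3 = 1.69 / 0.92 = 1.836957… → 1.837

1.837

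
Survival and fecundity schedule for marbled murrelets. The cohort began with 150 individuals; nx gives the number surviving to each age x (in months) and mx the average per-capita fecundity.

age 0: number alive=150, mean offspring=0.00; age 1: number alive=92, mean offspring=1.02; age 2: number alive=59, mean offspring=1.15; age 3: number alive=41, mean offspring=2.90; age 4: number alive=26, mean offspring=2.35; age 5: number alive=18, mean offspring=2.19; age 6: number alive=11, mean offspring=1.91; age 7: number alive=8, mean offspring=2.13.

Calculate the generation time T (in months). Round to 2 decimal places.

3.04

lx = nx/n0 = nx/150: 1, 0.61333…, 0.39333…, 0.27333…, 0.17333…, 0.12, 0.07333…, 0.05333…
lx·mx: 0, 0.6256…, 0.452333…, 0.792667…, 0.407333…, 0.2628, 0.140067…, 0.1136… → R0 = 2.7944…
x·lx·mx: 0, 0.6256…, 0.904667…, 2.378…, 1.629333…, 1.314, 0.8404…, 0.7952… → Σ = 8.4872…
T = 8.4872… / 2.7944… = 3.037217… → 3.04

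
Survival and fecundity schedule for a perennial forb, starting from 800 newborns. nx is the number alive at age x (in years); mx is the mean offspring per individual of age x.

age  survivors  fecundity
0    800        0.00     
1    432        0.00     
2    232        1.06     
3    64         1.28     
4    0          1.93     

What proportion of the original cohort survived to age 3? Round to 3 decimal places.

l_3 = n_3/n_0 = 64/800 = 0.08 → 0.080

0.080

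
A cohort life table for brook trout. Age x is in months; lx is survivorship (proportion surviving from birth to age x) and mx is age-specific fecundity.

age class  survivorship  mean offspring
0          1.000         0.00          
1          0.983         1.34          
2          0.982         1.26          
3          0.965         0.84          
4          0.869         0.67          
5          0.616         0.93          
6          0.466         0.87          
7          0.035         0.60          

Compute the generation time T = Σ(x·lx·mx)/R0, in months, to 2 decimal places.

2.83

lx·mx: 0, 1.31722, 1.23732, 0.8106, 0.58223, 0.57288, 0.40542, 0.021 → R0 = 4.94667
x·lx·mx: 0, 1.31722, 2.47464, 2.4318, 2.32892, 2.8644, 2.43252, 0.147 → Σ = 13.9965
T = 13.9965 / 4.94667 = 2.829479… → 2.83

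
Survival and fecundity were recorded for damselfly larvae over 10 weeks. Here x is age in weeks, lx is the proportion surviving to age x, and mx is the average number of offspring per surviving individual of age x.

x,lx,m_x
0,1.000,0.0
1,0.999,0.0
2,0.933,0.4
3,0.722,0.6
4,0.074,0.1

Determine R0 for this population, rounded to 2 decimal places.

lx·mx by age: 0, 0, 0.3732, 0.4332, 0.0074
R0 = Σ lx·mx = 0.8138 → 0.81

0.81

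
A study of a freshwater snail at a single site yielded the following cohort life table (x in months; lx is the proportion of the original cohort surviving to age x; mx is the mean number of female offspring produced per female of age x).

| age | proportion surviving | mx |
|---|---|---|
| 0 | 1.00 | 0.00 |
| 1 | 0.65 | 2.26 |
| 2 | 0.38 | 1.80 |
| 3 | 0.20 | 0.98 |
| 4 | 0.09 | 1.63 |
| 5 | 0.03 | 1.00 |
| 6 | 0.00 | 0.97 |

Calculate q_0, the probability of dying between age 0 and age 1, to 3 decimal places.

0.350

q_0 = (l_0 − l_1) / l_0 = (1 − 0.65) / 1
     = 0.35 / 1 = 0.35 → 0.350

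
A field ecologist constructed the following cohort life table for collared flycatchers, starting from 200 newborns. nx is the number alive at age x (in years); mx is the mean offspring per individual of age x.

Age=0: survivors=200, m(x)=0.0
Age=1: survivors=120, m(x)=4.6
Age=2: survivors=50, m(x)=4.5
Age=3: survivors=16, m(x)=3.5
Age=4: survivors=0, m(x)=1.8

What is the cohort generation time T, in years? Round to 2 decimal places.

lx = nx/n0 = nx/200: 1, 0.6, 0.25, 0.08, 0
lx·mx: 0, 2.76, 1.125, 0.28, 0 → R0 = 4.165
x·lx·mx: 0, 2.76, 2.25, 0.84, 0 → Σ = 5.85
T = 5.85 / 4.165 = 1.404562… → 1.40

1.40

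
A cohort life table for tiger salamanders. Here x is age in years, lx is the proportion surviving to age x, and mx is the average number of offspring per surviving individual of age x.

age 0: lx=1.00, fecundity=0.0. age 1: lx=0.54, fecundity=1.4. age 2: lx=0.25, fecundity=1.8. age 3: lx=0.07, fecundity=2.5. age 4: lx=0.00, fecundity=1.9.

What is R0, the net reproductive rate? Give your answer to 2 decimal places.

1.38

lx·mx by age: 0, 0.756, 0.45, 0.175, 0
R0 = Σ lx·mx = 1.381 → 1.38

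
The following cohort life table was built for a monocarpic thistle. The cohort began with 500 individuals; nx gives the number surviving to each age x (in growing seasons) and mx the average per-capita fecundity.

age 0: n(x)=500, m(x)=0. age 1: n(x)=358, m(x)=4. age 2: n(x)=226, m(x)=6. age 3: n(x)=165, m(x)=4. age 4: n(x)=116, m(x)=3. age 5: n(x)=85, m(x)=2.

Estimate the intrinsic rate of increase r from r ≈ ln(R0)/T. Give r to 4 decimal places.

0.9817

lx = nx/n0 = nx/500: 1, 0.716, 0.452, 0.33, 0.232, 0.17
R0 = Σ lx·mx = 0 + 2.864 + 2.712 + 1.32 + 0.696 + 0.34 = 7.932
Σ x·lx·mx = 16.732; T = 16.732/7.932 = 2.10943…
r ≈ ln(R0)/T = ln(7.932)/2.10943… = 0.981737… → 0.9817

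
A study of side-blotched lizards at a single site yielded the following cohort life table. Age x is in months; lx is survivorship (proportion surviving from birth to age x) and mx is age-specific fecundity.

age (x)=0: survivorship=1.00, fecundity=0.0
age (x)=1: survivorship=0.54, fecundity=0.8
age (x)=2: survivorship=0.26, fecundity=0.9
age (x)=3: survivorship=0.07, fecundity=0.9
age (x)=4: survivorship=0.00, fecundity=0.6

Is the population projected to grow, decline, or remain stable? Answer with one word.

R0 = Σ lx·mx = 0 + 0.432 + 0.234 + 0.063 + 0 = 0.729
R0 < 1, so the population is declining.

declining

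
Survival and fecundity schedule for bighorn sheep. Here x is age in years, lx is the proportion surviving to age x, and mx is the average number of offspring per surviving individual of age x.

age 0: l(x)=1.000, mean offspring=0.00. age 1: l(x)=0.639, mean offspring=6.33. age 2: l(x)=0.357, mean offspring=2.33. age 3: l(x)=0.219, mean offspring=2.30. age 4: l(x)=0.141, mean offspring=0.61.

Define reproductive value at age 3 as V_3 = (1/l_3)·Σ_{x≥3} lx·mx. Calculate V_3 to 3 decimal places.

lx·mx for x ≥ 3: 0.5037, 0.08601 → sum = 0.58971
V_3 = 0.58971 / l_3 = 0.58971 / 0.219 = 2.69274… → 2.693

2.693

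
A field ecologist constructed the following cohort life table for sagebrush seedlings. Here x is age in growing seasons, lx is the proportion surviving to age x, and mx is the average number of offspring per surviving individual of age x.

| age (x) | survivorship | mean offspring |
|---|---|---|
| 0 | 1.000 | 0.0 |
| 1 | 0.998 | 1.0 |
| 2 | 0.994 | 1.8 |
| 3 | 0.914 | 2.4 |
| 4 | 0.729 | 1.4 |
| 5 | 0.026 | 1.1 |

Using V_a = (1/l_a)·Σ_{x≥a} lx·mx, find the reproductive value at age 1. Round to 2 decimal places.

lx·mx for x ≥ 1: 0.998, 1.7892, 2.1936, 1.0206, 0.0286 → sum = 6.03
V_1 = 6.03 / l_1 = 6.03 / 0.998 = 6.042084… → 6.04

6.04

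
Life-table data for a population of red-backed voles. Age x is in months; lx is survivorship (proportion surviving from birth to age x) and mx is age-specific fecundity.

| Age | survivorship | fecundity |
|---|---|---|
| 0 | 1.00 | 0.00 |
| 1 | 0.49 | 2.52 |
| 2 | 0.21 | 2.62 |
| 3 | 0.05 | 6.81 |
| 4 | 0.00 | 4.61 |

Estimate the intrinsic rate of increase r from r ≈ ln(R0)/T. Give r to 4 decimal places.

R0 = Σ lx·mx = 0 + 1.2348 + 0.5502 + 0.3405 + 0 = 2.1255
Σ x·lx·mx = 3.3567; T = 3.3567/2.1255 = 1.57925…
r ≈ ln(R0)/T = ln(2.1255)/1.57925… = 0.477446… → 0.4774

0.4774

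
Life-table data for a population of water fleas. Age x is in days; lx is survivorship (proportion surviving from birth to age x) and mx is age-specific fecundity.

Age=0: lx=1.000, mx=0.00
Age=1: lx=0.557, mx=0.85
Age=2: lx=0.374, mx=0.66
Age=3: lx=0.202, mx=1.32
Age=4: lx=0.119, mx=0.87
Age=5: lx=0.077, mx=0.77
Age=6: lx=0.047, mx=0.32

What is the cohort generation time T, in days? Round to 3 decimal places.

2.205

lx·mx: 0, 0.47345, 0.24684, 0.26664, 0.10353, 0.05929, 0.01504 → R0 = 1.16479
x·lx·mx: 0, 0.47345, 0.49368, 0.79992, 0.41412, 0.29645, 0.09024 → Σ = 2.56786
T = 2.56786 / 1.16479 = 2.204569… → 2.205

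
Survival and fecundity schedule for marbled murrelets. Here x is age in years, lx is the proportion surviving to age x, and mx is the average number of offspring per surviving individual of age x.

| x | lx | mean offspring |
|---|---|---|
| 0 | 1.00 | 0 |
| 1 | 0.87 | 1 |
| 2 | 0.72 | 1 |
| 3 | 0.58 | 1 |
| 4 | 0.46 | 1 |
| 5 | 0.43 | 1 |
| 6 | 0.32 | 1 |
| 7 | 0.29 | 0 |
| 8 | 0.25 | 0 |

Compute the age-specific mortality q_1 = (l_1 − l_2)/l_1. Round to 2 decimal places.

0.17

q_1 = (l_1 − l_2) / l_1 = (0.87 − 0.72) / 0.87
     = 0.15 / 0.87 = 0.172414… → 0.17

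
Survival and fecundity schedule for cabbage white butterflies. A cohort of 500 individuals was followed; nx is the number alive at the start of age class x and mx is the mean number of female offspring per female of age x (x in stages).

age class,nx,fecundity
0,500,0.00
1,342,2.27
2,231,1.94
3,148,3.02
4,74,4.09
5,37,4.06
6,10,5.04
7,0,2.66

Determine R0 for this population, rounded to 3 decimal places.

lx = nx/n0 = nx/500: 1, 0.684, 0.462, 0.296, 0.148, 0.074, 0.02, 0
lx·mx by age: 0, 1.55268, 0.89628, 0.89392, 0.60532, 0.30044, 0.1008, 0
R0 = Σ lx·mx = 4.34944 → 4.349

4.349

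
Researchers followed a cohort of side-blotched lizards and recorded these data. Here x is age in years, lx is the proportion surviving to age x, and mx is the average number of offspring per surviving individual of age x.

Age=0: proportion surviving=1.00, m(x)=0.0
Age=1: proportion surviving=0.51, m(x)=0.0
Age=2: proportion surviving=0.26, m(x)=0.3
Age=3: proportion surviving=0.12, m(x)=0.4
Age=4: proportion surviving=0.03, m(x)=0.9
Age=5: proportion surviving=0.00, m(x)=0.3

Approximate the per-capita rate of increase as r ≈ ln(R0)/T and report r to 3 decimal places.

R0 = Σ lx·mx = 0 + 0 + 0.078 + 0.048 + 0.027 + 0 = 0.153
Σ x·lx·mx = 0.408; T = 0.408/0.153 = 2.66667…
r ≈ ln(R0)/T = ln(0.153)/2.66667… = -0.70399… → -0.704

-0.704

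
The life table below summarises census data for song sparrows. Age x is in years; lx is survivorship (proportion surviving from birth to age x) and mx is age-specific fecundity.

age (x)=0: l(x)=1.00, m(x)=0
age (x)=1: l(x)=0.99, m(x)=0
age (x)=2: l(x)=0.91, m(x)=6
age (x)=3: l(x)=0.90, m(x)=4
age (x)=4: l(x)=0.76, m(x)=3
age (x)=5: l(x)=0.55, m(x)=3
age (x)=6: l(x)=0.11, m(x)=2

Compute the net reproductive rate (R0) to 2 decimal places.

lx·mx by age: 0, 0, 5.46, 3.6, 2.28, 1.65, 0.22
R0 = Σ lx·mx = 13.21 → 13.21

13.21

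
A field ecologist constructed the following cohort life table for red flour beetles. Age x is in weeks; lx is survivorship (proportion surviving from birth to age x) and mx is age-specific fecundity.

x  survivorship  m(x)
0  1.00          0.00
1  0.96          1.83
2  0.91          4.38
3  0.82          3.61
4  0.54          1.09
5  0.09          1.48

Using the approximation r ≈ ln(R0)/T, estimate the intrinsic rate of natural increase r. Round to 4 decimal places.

0.9775

R0 = Σ lx·mx = 0 + 1.7568 + 3.9858 + 2.9602 + 0.5886 + 0.1332 = 9.4246
Σ x·lx·mx = 21.6294; T = 21.6294/9.4246 = 2.29499…
r ≈ ln(R0)/T = ln(9.4246)/2.29499… = 0.977485… → 0.9775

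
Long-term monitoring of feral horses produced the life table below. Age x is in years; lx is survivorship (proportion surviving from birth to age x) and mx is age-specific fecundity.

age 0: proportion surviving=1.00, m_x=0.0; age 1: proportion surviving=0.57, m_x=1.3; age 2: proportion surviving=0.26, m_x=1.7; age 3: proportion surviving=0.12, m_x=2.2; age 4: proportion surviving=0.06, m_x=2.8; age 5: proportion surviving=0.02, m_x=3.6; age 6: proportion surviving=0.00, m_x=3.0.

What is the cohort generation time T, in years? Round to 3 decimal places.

lx·mx: 0, 0.741, 0.442, 0.264, 0.168, 0.072, 0 → R0 = 1.687
x·lx·mx: 0, 0.741, 0.884, 0.792, 0.672, 0.36, 0 → Σ = 3.449
T = 3.449 / 1.687 = 2.044458… → 2.044

2.044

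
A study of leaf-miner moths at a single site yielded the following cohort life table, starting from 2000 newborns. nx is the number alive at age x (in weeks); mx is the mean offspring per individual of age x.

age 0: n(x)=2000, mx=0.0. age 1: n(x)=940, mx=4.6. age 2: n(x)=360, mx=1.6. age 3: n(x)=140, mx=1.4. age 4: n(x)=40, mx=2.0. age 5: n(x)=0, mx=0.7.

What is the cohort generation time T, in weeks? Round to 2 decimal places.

1.23

lx = nx/n0 = nx/2000: 1, 0.47, 0.18, 0.07, 0.02, 0
lx·mx: 0, 2.162, 0.288, 0.098, 0.04, 0 → R0 = 2.588
x·lx·mx: 0, 2.162, 0.576, 0.294, 0.16, 0 → Σ = 3.192
T = 3.192 / 2.588 = 1.233385… → 1.23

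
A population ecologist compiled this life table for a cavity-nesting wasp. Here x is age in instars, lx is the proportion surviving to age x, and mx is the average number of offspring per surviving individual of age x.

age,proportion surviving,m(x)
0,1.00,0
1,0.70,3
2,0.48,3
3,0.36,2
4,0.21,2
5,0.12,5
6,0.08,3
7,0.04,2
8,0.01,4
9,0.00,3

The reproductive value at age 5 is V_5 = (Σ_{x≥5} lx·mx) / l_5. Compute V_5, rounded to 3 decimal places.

8.000

lx·mx for x ≥ 5: 0.6, 0.24, 0.08, 0.04, 0 → sum = 0.96
V_5 = 0.96 / l_5 = 0.96 / 0.12 = 8 → 8.000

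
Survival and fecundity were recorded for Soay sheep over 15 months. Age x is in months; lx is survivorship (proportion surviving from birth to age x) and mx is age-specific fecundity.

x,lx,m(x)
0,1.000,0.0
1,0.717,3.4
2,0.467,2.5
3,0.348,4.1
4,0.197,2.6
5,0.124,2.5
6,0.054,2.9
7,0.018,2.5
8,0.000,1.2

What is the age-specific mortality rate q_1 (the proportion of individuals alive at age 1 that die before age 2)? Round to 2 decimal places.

0.35

q_1 = (l_1 − l_2) / l_1 = (0.717 − 0.467) / 0.717
     = 0.25 / 0.717 = 0.348675… → 0.35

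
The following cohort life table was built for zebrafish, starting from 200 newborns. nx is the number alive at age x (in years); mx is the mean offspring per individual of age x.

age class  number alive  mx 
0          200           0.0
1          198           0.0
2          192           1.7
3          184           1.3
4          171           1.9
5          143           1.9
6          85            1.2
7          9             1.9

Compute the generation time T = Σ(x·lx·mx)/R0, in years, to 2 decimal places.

3.72

lx = nx/n0 = nx/200: 1, 0.99, 0.96, 0.92, 0.855, 0.715, 0.425, 0.045
lx·mx: 0, 0, 1.632, 1.196, 1.6245, 1.3585, 0.51, 0.0855 → R0 = 6.4065
x·lx·mx: 0, 0, 3.264, 3.588, 6.498, 6.7925, 3.06, 0.5985 → Σ = 23.801
T = 23.801 / 6.4065 = 3.715133… → 3.72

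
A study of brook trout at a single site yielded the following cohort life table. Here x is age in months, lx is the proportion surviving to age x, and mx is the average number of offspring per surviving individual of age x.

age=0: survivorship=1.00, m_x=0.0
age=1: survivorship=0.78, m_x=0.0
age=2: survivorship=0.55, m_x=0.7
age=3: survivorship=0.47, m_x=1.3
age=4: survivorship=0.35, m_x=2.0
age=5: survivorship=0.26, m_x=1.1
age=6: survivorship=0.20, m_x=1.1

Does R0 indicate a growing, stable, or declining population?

growing

R0 = Σ lx·mx = 0 + 0 + 0.385 + 0.611 + 0.7 + 0.286 + 0.22 = 2.202
R0 > 1, so the population is growing.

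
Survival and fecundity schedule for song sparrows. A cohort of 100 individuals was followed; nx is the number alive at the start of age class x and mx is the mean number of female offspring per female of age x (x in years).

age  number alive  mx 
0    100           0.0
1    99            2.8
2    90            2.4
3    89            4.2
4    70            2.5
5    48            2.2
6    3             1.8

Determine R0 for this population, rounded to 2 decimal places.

lx = nx/n0 = nx/100: 1, 0.99, 0.9, 0.89, 0.7, 0.48, 0.03
lx·mx by age: 0, 2.772, 2.16, 3.738, 1.75, 1.056, 0.054
R0 = Σ lx·mx = 11.53 → 11.53

11.53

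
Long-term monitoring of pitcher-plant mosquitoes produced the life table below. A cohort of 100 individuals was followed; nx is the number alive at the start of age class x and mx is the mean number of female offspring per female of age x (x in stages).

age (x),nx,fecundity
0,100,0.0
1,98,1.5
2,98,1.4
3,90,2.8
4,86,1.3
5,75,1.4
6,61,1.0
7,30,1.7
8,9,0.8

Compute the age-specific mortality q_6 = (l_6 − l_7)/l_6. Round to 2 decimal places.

0.51

lx = nx/n0 = nx/100: 1, 0.98, 0.98, 0.9, 0.86, 0.75, 0.61, 0.3, 0.09
q_6 = (l_6 − l_7) / l_6 = (0.61 − 0.3) / 0.61
     = 0.31 / 0.61 = 0.508197… → 0.51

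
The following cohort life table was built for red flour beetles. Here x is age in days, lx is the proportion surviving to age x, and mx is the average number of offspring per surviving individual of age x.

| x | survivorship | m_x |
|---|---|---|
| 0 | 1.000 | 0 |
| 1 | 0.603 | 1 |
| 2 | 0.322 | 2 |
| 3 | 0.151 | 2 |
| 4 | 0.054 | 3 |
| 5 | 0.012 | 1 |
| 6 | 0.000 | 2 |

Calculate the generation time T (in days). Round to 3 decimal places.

lx·mx: 0, 0.603, 0.644, 0.302, 0.162, 0.012, 0 → R0 = 1.723
x·lx·mx: 0, 0.603, 1.288, 0.906, 0.648, 0.06, 0 → Σ = 3.505
T = 3.505 / 1.723 = 2.034243… → 2.034

2.034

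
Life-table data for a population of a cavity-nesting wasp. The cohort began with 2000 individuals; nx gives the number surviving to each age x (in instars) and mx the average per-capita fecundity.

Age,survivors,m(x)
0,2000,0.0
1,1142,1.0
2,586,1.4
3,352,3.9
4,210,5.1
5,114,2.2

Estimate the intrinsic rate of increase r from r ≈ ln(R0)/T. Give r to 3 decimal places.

0.316

lx = nx/n0 = nx/2000: 1, 0.571, 0.293, 0.176, 0.105, 0.057
R0 = Σ lx·mx = 0 + 0.571 + 0.4102 + 0.6864 + 0.5355 + 0.1254 = 2.3285
Σ x·lx·mx = 6.2196; T = 6.2196/2.3285 = 2.67108…
r ≈ ln(R0)/T = ln(2.3285)/2.67108… = 0.31644… → 0.316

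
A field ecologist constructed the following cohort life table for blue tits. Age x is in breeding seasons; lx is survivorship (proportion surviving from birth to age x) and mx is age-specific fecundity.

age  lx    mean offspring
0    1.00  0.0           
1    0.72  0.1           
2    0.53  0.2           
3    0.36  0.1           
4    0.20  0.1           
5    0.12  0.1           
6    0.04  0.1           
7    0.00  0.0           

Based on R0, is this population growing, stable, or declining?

R0 = Σ lx·mx = 0 + 0.072 + 0.106 + 0.036 + 0.02 + 0.012 + 0.004 + 0 = 0.25
R0 < 1, so the population is declining.

declining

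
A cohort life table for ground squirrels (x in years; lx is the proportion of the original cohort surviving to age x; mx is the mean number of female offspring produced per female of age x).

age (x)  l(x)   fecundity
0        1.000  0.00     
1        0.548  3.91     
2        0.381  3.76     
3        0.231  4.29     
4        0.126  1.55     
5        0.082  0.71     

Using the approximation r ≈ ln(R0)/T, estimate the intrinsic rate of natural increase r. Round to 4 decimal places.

R0 = Σ lx·mx = 0 + 2.14268 + 1.43256 + 0.99099 + 0.1953 + 0.05822 = 4.81975
Σ x·lx·mx = 9.05307; T = 9.05307/4.81975 = 1.87833…
r ≈ ln(R0)/T = ln(4.81975)/1.87833… = 0.837299… → 0.8373

0.8373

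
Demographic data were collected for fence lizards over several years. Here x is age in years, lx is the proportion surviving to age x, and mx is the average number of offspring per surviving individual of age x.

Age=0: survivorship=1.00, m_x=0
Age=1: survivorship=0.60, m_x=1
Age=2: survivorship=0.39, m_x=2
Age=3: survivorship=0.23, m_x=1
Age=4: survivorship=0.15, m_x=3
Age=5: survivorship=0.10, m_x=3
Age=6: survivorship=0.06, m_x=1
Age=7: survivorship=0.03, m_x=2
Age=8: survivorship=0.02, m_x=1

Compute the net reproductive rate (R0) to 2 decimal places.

lx·mx by age: 0, 0.6, 0.78, 0.23, 0.45, 0.3, 0.06, 0.06, 0.02
R0 = Σ lx·mx = 2.5 → 2.50

2.50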